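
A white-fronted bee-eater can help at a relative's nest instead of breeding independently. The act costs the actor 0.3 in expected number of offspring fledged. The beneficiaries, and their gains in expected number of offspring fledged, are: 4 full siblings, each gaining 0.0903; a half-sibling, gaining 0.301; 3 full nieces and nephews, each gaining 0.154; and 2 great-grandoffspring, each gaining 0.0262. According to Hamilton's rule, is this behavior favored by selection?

Hamilton's rule: the trait is favored when the sum of r·B over every recipient exceeds the actor's cost C.
r to a full sibling = 0.5 (full sibs share both parents — two paths of length 2: r = 2·(1/2)^2 = 1/2).
r to a half-sibling = 1/4 (half-sibs share one parent — one path of length 2: r = (1/2)^2 = 1/4).
r to a full niece or nephew = 0.25 (full aunt/uncle↔niece/nephew: two paths of length 3 through the shared grandparent pair: r = 2·(1/2)^3 = 1/4).
r to a great-grandoffspring = 0.125 (three parent–offspring links: r = (1/2)^3 = 1/8).
Summing one r·B term per recipient: 4·0.5·0.0903 + 1·0.25·0.301 + 3·0.25·0.154 + 2·0.125·0.0262 = 0.3779.
0.3779 > 0.3: the indirect benefit exceeds the cost.

Yes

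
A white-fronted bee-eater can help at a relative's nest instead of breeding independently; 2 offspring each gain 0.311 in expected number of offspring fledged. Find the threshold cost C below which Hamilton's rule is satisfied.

0.311

r to an offspring = 1/2 (one parent–offspring link: r = (1/2)^1 = 1/2).
Hamilton's rule: n·r·B > C, so the trait is favored while C < n·r·B = 2·0.5·0.311 = 0.311.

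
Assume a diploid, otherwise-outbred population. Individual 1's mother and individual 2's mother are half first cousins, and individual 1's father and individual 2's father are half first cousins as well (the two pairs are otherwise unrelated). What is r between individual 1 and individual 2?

Relatedness sums over independent paths through distinct common ancestors.
Individual 1 and individual 2 are related in two ways: half second cousins through their mothers (r = 1/64) and half second cousins through their fathers (r = 1/64).
r = 1/64 + 1/64 = 1/32 = 0.03125.

0.03125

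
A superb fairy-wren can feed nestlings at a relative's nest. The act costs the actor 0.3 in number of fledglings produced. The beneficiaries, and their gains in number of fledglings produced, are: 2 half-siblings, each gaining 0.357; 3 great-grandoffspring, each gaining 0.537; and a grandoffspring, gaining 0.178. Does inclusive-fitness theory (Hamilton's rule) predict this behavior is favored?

Hamilton's rule: the trait is favored when the sum of r·B over every recipient exceeds the actor's cost C.
r to a half-sibling = 0.25 (half-sibs share one parent — one path of length 2: r = (1/2)^2 = 1/4).
r to a great-grandoffspring = 0.125 (three parent–offspring links: r = (1/2)^3 = 1/8).
r to a grandoffspring = 0.25 (two parent–offspring links: r = (1/2)^2 = 1/4).
Summing one r·B term per recipient: 2·0.25·0.357 + 3·0.125·0.537 + 1·0.25·0.178 = 0.424375.
0.424375 > 0.3: the indirect benefit exceeds the cost.

Yes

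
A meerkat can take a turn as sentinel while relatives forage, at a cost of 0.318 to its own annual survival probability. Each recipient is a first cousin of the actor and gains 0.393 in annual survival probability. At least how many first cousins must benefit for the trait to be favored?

r to a first cousin = 0.125 (first cousins share one grandparent pair — two paths of length 4: r = 2·(1/2)^4 = 1/8).
Hamilton's rule: n·r·B > C  ⇒  n > C/(r·B) = 0.318/(0.125·0.393) = 6.473.
The smallest integer exceeding 6.473 is 7.

7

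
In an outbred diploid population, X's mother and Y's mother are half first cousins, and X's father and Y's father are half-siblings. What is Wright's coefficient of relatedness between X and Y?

0.078125

Relatedness sums over independent paths through distinct common ancestors.
X and Y are related in two ways: half second cousins through their mothers (r = 1/64) and half first cousins through their fathers (r = 1/16).
r = 1/64 + 1/16 = 0.078125.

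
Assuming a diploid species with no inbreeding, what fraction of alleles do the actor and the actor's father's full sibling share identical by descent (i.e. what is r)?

0.25

Each parent–offspring link contributes a factor of 1/2, and independent paths through distinct common ancestors add.
Full aunt/uncle↔niece/nephew: two paths of length 3 through the shared grandparent pair: r = 2·(1/2)^3 = 1/4.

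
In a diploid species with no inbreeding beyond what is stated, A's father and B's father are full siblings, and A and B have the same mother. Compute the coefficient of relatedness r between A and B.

0.375

Wright's path rule: contributions from independent ancestry routes add.
A and B are related in two ways: first cousins through their fathers (r = 1/8) and half-sibs through their shared mother (r = 1/4).
r = 1/8 + 1/4 = 3/8 = 0.375.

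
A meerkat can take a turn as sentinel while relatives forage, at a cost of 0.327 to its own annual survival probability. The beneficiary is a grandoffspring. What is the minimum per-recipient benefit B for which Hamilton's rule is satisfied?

r to a grandoffspring = 0.25 (two parent–offspring links: r = (1/2)^2 = 1/4).
Hamilton's rule with n recipients of equal r: n·r·B > C, so B > C/(n·r) = 0.327/(1·0.25) = 1.308.

1.308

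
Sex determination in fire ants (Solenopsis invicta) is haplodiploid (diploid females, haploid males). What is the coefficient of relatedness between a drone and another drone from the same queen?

0.5

Haploid brothers each carry a random half of the queen's diploid genome, so on average they share half: r = 1/2.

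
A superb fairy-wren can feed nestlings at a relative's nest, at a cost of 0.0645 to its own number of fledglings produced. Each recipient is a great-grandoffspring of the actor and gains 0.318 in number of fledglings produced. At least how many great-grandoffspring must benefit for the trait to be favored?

2

r to a great-grandoffspring = 1/8 (three parent–offspring links: r = (1/2)^3 = 1/8).
Hamilton's rule: n·r·B > C  ⇒  n > C/(r·B) = 0.0645/(0.125·0.318) = 1.623.
The smallest integer exceeding 1.623 is 2.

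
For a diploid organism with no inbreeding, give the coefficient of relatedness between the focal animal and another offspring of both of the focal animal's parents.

0.5

Each parent–offspring link contributes a factor of 1/2, and independent paths through distinct common ancestors add.
Full sibs share both parents — two paths of length 2: r = 2·(1/2)^2 = 1/2.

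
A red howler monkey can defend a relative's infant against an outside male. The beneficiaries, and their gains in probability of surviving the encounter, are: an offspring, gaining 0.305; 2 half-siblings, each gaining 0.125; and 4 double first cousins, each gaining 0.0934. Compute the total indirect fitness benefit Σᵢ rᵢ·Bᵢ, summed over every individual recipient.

0.3084

r to an offspring = 0.5 (one parent–offspring link: r = (1/2)^1 = 1/2).
r to a half-sibling = 1/4 (half-sibs share one parent — one path of length 2: r = (1/2)^2 = 1/4).
r to a double first cousin = 0.25 (double first cousins share both grandparent pairs — four paths of length 4: r = 4·(1/2)^4 = 1/4).
Summing one r·B term per recipient: 1·0.5·0.305 + 2·0.25·0.125 + 4·0.25·0.0934 = 0.3084.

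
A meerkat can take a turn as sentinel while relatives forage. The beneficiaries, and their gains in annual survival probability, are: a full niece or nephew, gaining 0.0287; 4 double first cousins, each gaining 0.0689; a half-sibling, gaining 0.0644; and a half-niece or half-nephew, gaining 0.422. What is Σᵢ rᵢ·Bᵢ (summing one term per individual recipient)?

0.144925

r to a full niece or nephew = 0.25 (full aunt/uncle↔niece/nephew: two paths of length 3 through the shared grandparent pair: r = 2·(1/2)^3 = 1/4).
r to a double first cousin = 1/4 (double first cousins share both grandparent pairs — four paths of length 4: r = 4·(1/2)^4 = 1/4).
r to a half-sibling = 1/4 (half-sibs share one parent — one path of length 2: r = (1/2)^2 = 1/4).
r to a half-niece or half-nephew = 0.125 (half-aunt/uncle↔niece/nephew: one path of length 3: r = (1/2)^3 = 1/8).
Summing one r·B term per recipient: 1·0.25·0.0287 + 4·0.25·0.0689 + 1·0.25·0.0644 + 1·0.125·0.422 = 0.144925.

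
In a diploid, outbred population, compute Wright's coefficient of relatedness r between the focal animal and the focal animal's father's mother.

0.25

Each parent–offspring link contributes a factor of 1/2, and independent paths through distinct common ancestors add.
Two parent–offspring links: r = (1/2)^2 = 1/4.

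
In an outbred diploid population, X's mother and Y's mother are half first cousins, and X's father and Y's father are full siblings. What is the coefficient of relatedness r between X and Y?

0.140625

With two independent routes of shared ancestry, r is the sum of the two contributions.
X and Y are related in two ways: half second cousins through their mothers (r = 1/64) and first cousins through their fathers (r = 1/8).
r = 1/64 + 1/8 = 9/64 = 0.140625.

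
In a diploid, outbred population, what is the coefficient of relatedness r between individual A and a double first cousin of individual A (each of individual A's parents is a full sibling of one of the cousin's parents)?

Each parent–offspring link contributes a factor of 1/2, and independent paths through distinct common ancestors add.
Double first cousins share both grandparent pairs — four paths of length 4: r = 4·(1/2)^4 = 1/4.

0.25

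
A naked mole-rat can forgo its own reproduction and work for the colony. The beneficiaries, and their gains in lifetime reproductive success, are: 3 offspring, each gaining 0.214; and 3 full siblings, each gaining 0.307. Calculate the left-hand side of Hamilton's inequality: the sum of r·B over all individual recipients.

r to an offspring = 0.5 (one parent–offspring link: r = (1/2)^1 = 1/2).
r to a full sibling = 0.5 (full sibs share both parents — two paths of length 2: r = 2·(1/2)^2 = 1/2).
Summing one r·B term per recipient: 3·0.5·0.214 + 3·0.5·0.307 = 0.7815.

0.7815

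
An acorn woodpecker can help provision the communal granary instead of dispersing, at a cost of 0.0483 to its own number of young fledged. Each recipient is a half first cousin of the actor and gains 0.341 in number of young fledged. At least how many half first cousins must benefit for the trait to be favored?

r to a half first cousin = 1/16 (half first cousins share one grandparent — one path of length 4: r = (1/2)^4 = 1/16).
Hamilton's rule: n·r·B > C  ⇒  n > C/(r·B) = 0.0483/(0.0625·0.341) = 2.266.
The smallest integer exceeding 2.266 is 3.

3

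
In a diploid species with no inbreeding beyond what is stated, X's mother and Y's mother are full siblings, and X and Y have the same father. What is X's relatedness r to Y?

0.375

With two independent routes of shared ancestry, r is the sum of the two contributions.
X and Y are related in two ways: first cousins through their mothers (r = 1/8) and half-sibs through their shared father (r = 1/4).
r = 1/8 + 1/4 = 3/8 = 0.375.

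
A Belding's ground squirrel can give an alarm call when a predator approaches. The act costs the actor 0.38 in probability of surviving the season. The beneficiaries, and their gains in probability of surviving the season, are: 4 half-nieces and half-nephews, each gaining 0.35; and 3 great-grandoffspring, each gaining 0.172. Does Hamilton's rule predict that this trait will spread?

No

Hamilton's rule: the trait is favored when the sum of r·B over every recipient exceeds the actor's cost C.
r to a half-niece or half-nephew = 0.125 (half-aunt/uncle↔niece/nephew: one path of length 3: r = (1/2)^3 = 1/8).
r to a great-grandoffspring = 0.125 (three parent–offspring links: r = (1/2)^3 = 1/8).
Summing one r·B term per recipient: 4·0.125·0.35 + 3·0.125·0.172 = 0.2395.
0.2395 < 0.38: the indirect benefit is less than the cost.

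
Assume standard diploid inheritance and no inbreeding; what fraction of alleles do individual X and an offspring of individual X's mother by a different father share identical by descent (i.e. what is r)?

0.25

Each parent–offspring link contributes a factor of 1/2, and independent paths through distinct common ancestors add.
Half-sibs share one parent — one path of length 2: r = (1/2)^2 = 1/4.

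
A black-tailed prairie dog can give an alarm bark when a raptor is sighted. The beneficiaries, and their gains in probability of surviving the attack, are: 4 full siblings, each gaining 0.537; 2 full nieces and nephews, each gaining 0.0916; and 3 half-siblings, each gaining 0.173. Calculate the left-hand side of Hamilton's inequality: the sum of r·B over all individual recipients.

1.24955

r to a full sibling = 1/2 (full sibs share both parents — two paths of length 2: r = 2·(1/2)^2 = 1/2).
r to a full niece or nephew = 0.25 (full aunt/uncle↔niece/nephew: two paths of length 3 through the shared grandparent pair: r = 2·(1/2)^3 = 1/4).
r to a half-sibling = 1/4 (half-sibs share one parent — one path of length 2: r = (1/2)^2 = 1/4).
Summing one r·B term per recipient: 4·0.5·0.537 + 2·0.25·0.0916 + 3·0.25·0.173 = 1.24955.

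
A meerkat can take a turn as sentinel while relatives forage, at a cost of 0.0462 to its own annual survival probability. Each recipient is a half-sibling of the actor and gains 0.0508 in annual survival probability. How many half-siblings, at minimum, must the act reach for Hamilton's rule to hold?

r to a half-sibling = 1/4 (half-sibs share one parent — one path of length 2: r = (1/2)^2 = 1/4).
Hamilton's rule: n·r·B > C  ⇒  n > C/(r·B) = 0.0462/(0.25·0.0508) = 3.638.
The smallest integer exceeding 3.638 is 4.

4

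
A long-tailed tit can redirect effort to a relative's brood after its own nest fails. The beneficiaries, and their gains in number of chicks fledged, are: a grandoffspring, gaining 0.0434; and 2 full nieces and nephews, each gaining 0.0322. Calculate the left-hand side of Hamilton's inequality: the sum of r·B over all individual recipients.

r to a grandoffspring = 0.25 (two parent–offspring links: r = (1/2)^2 = 1/4).
r to a full niece or nephew = 0.25 (full aunt/uncle↔niece/nephew: two paths of length 3 through the shared grandparent pair: r = 2·(1/2)^3 = 1/4).
Summing one r·B term per recipient: 1·0.25·0.0434 + 2·0.25·0.0322 = 0.02695.

0.02695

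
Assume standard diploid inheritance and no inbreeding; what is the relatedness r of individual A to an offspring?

0.5

Each parent–offspring link contributes a factor of 1/2, and independent paths through distinct common ancestors add.
One parent–offspring link: r = (1/2)^1 = 1/2.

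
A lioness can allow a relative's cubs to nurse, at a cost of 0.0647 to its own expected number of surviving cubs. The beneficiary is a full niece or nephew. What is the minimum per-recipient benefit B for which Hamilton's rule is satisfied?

r to a full niece or nephew = 0.25 (full aunt/uncle↔niece/nephew: two paths of length 3 through the shared grandparent pair: r = 2·(1/2)^3 = 1/4).
Hamilton's rule with n recipients of equal r: n·r·B > C, so B > C/(n·r) = 0.0647/(1·0.25) = 0.2588.

0.2588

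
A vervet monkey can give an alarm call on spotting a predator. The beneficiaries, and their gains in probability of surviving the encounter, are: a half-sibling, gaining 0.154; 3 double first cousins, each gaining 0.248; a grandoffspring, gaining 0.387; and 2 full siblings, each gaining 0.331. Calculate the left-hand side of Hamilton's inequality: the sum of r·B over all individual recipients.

r to a half-sibling = 0.25 (half-sibs share one parent — one path of length 2: r = (1/2)^2 = 1/4).
r to a double first cousin = 0.25 (double first cousins share both grandparent pairs — four paths of length 4: r = 4·(1/2)^4 = 1/4).
r to a grandoffspring = 1/4 (two parent–offspring links: r = (1/2)^2 = 1/4).
r to a full sibling = 0.5 (full sibs share both parents — two paths of length 2: r = 2·(1/2)^2 = 1/2).
Summing one r·B term per recipient: 1·0.25·0.154 + 3·0.25·0.248 + 1·0.25·0.387 + 2·0.5·0.331 = 0.65225.

0.65225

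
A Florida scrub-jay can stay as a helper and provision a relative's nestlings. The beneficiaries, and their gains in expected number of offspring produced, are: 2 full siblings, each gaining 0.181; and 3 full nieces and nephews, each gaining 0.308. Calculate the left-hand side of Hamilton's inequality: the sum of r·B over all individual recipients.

0.412

r to a full sibling = 0.5 (full sibs share both parents — two paths of length 2: r = 2·(1/2)^2 = 1/2).
r to a full niece or nephew = 1/4 (full aunt/uncle↔niece/nephew: two paths of length 3 through the shared grandparent pair: r = 2·(1/2)^3 = 1/4).
Summing one r·B term per recipient: 2·0.5·0.181 + 3·0.25·0.308 = 0.412.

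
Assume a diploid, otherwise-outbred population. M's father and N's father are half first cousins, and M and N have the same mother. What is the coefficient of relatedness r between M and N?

0.265625

Relatedness sums over independent paths through distinct common ancestors.
M and N are related in two ways: half second cousins through their fathers (r = 1/64) and half-sibs through their shared mother (r = 1/4).
r = 1/64 + 1/4 = 17/64 = 0.265625.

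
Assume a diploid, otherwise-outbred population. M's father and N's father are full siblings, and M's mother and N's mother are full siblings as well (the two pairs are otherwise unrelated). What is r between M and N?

0.25

Wright's path rule: contributions from independent ancestry routes add.
M and N are related in two ways: first cousins through their fathers (r = 1/8) and first cousins through their mothers (r = 1/8) — i.e. double first cousins.
r = 1/8 + 1/8 = 1/4 = 0.25.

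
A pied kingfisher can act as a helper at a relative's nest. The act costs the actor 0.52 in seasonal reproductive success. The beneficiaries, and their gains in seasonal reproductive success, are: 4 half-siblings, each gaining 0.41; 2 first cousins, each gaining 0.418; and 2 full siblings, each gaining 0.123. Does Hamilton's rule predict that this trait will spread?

Hamilton's rule: the trait is favored when the sum of r·B over every recipient exceeds the actor's cost C.
r to a half-sibling = 0.25 (half-sibs share one parent — one path of length 2: r = (1/2)^2 = 1/4).
r to a first cousin = 0.125 (first cousins share one grandparent pair — two paths of length 4: r = 2·(1/2)^4 = 1/8).
r to a full sibling = 0.5 (full sibs share both parents — two paths of length 2: r = 2·(1/2)^2 = 1/2).
Summing one r·B term per recipient: 4·0.25·0.41 + 2·0.125·0.418 + 2·0.5·0.123 = 0.6375.
0.6375 > 0.52: the indirect benefit exceeds the cost.

Yes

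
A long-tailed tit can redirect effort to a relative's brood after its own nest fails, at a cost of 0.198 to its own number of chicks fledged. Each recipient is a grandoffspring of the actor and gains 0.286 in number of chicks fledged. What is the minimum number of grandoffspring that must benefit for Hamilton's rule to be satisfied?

r to a grandoffspring = 1/4 (two parent–offspring links: r = (1/2)^2 = 1/4).
Hamilton's rule: n·r·B > C  ⇒  n > C/(r·B) = 0.198/(0.25·0.286) = 2.769.
The smallest integer exceeding 2.769 is 3.

3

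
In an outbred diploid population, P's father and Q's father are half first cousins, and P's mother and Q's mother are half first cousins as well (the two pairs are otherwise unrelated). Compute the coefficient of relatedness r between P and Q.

0.03125

Wright's path rule: contributions from independent ancestry routes add.
P and Q are related in two ways: half second cousins through their fathers (r = 1/64) and half second cousins through their mothers (r = 1/64).
r = 1/64 + 1/64 = 0.03125.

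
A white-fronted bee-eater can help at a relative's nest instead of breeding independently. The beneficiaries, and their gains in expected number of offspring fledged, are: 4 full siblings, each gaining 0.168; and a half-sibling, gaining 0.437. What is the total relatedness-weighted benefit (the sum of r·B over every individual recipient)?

0.44525

r to a full sibling = 1/2 (full sibs share both parents — two paths of length 2: r = 2·(1/2)^2 = 1/2).
r to a half-sibling = 0.25 (half-sibs share one parent — one path of length 2: r = (1/2)^2 = 1/4).
Summing one r·B term per recipient: 4·0.5·0.168 + 1·0.25·0.437 = 0.44525.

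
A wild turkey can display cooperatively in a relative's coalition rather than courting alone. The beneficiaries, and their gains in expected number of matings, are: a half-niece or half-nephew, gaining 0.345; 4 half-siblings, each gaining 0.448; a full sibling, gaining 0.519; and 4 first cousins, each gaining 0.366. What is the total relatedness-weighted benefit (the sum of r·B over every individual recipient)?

r to a half-niece or half-nephew = 0.125 (half-aunt/uncle↔niece/nephew: one path of length 3: r = (1/2)^3 = 1/8).
r to a half-sibling = 0.25 (half-sibs share one parent — one path of length 2: r = (1/2)^2 = 1/4).
r to a full sibling = 0.5 (full sibs share both parents — two paths of length 2: r = 2·(1/2)^2 = 1/2).
r to a first cousin = 1/8 (first cousins share one grandparent pair — two paths of length 4: r = 2·(1/2)^4 = 1/8).
Summing one r·B term per recipient: 1·0.125·0.345 + 4·0.25·0.448 + 1·0.5·0.519 + 4·0.125·0.366 = 0.933625.

0.933625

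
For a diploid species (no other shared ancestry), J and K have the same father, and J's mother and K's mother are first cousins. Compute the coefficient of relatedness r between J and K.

Wright's path rule: contributions from independent ancestry routes add.
J and K are related in two ways: half-sibs through their shared father (r = 1/4) and second cousins through their mothers (r = 1/32).
r = 1/4 + 1/32 = 0.28125.

0.28125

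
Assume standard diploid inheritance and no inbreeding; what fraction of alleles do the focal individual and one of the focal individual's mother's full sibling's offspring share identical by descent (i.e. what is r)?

Each parent–offspring link contributes a factor of 1/2, and independent paths through distinct common ancestors add.
First cousins share one grandparent pair — two paths of length 4: r = 2·(1/2)^4 = 1/8.

0.125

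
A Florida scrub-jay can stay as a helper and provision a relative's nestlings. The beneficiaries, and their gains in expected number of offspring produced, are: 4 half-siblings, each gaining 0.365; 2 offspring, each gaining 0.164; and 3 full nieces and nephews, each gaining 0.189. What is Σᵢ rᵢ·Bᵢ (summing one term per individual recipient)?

r to a half-sibling = 0.25 (half-sibs share one parent — one path of length 2: r = (1/2)^2 = 1/4).
r to an offspring = 0.5 (one parent–offspring link: r = (1/2)^1 = 1/2).
r to a full niece or nephew = 1/4 (full aunt/uncle↔niece/nephew: two paths of length 3 through the shared grandparent pair: r = 2·(1/2)^3 = 1/4).
Summing one r·B term per recipient: 4·0.25·0.365 + 2·0.5·0.164 + 3·0.25·0.189 = 0.67075.

0.67075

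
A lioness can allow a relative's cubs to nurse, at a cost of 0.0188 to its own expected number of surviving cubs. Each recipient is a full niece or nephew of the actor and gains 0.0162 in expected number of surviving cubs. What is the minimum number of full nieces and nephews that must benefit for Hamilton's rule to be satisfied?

r to a full niece or nephew = 1/4 (full aunt/uncle↔niece/nephew: two paths of length 3 through the shared grandparent pair: r = 2·(1/2)^3 = 1/4).
Hamilton's rule: n·r·B > C  ⇒  n > C/(r·B) = 0.0188/(0.25·0.0162) = 4.642.
The smallest integer exceeding 4.642 is 5.

5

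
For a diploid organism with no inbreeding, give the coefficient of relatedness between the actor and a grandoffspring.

0.25

Two parent–offspring links: r = (1/2)^2 = 1/4.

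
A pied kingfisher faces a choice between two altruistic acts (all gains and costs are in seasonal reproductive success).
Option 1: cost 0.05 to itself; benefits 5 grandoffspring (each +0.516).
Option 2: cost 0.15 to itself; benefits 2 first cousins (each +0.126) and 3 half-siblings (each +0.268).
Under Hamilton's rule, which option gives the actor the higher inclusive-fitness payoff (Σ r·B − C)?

Option 1: r to a grandoffspring = 0.25.
Option 1: Σ r·B − C = (5·0.25·0.516) − 0.05 = 0.595.
Option 2: r to a first cousin = 0.125.
Option 2: r to a half-sibling = 0.25.
Option 2: Σ r·B − C = (2·0.125·0.126 + 3·0.25·0.268) − 0.15 = 0.0825.
Option 1 has the higher net inclusive-fitness payoff.

Option 1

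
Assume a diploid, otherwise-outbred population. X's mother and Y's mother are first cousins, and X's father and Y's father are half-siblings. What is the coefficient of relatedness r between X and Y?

Wright's path rule: contributions from independent ancestry routes add.
X and Y are related in two ways: second cousins through their mothers (r = 1/32) and half first cousins through their fathers (r = 1/16).
r = 1/32 + 1/16 = 3/32 = 0.09375.

0.09375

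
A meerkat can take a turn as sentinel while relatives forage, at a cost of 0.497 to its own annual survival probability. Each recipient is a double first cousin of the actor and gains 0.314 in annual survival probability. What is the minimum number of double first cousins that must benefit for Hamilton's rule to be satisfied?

r to a double first cousin = 1/4 (double first cousins share both grandparent pairs — four paths of length 4: r = 4·(1/2)^4 = 1/4).
Hamilton's rule: n·r·B > C  ⇒  n > C/(r·B) = 0.497/(0.25·0.314) = 6.331.
The smallest integer exceeding 6.331 is 7.

7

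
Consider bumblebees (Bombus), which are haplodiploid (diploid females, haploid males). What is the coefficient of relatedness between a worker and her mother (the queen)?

0.5

One meiotic link between diploid queen and diploid daughter: r = 1/2.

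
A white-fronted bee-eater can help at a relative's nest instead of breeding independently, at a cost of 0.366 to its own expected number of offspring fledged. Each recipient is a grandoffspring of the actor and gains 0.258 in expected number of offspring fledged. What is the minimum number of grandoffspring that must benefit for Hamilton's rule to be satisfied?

6

r to a grandoffspring = 0.25 (two parent–offspring links: r = (1/2)^2 = 1/4).
Hamilton's rule: n·r·B > C  ⇒  n > C/(r·B) = 0.366/(0.25·0.258) = 5.674.
The smallest integer exceeding 5.674 is 6.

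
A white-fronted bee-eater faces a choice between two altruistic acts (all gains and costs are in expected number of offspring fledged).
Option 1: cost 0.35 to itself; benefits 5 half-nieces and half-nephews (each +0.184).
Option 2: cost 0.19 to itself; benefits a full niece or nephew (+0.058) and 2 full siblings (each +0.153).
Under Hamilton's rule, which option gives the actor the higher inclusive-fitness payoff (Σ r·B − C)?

Option 2

Option 1: r to a half-niece or half-nephew = 0.125.
Option 1: Σ r·B − C = (5·0.125·0.184) − 0.35 = -0.235.
Option 2: r to a full niece or nephew = 0.25.
Option 2: r to a full sibling = 0.5.
Option 2: Σ r·B − C = (1·0.25·0.058 + 2·0.5·0.153) − 0.19 = -0.0225.
Option 2 has the higher net inclusive-fitness payoff.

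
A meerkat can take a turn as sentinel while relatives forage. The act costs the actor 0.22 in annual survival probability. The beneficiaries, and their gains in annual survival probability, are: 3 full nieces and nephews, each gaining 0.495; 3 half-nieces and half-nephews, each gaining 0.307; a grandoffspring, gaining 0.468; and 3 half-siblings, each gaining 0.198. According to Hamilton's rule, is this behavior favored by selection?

Yes

Hamilton's rule: the trait is favored when the sum of r·B over every recipient exceeds the actor's cost C.
r to a full niece or nephew = 1/4 (full aunt/uncle↔niece/nephew: two paths of length 3 through the shared grandparent pair: r = 2·(1/2)^3 = 1/4).
r to a half-niece or half-nephew = 1/8 (half-aunt/uncle↔niece/nephew: one path of length 3: r = (1/2)^3 = 1/8).
r to a grandoffspring = 1/4 (two parent–offspring links: r = (1/2)^2 = 1/4).
r to a half-sibling = 1/4 (half-sibs share one parent — one path of length 2: r = (1/2)^2 = 1/4).
Summing one r·B term per recipient: 3·0.25·0.495 + 3·0.125·0.307 + 1·0.25·0.468 + 3·0.25·0.198 = 0.751875.
0.751875 > 0.22: the indirect benefit exceeds the cost.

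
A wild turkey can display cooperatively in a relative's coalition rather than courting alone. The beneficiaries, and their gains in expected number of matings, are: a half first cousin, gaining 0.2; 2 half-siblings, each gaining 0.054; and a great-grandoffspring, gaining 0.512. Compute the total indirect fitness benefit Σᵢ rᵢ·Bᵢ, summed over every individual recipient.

0.1035

r to a half first cousin = 0.0625 (half first cousins share one grandparent — one path of length 4: r = (1/2)^4 = 1/16).
r to a half-sibling = 1/4 (half-sibs share one parent — one path of length 2: r = (1/2)^2 = 1/4).
r to a great-grandoffspring = 1/8 (three parent–offspring links: r = (1/2)^3 = 1/8).
Summing one r·B term per recipient: 1·0.0625·0.2 + 2·0.25·0.054 + 1·0.125·0.512 = 0.1035.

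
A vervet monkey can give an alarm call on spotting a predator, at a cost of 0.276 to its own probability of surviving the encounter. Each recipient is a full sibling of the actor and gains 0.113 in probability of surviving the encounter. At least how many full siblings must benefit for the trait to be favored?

r to a full sibling = 0.5 (full sibs share both parents — two paths of length 2: r = 2·(1/2)^2 = 1/2).
Hamilton's rule: n·r·B > C  ⇒  n > C/(r·B) = 0.276/(0.5·0.113) = 4.885.
The smallest integer exceeding 4.885 is 5.

5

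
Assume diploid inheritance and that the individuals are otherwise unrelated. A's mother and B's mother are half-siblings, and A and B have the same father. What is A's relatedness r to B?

0.3125

Independent pedigree routes through distinct common ancestors add.
A and B are related in two ways: half first cousins through their mothers (r = 1/16) and half-sibs through their shared father (r = 1/4).
r = 1/16 + 1/4 = 5/16 = 0.3125.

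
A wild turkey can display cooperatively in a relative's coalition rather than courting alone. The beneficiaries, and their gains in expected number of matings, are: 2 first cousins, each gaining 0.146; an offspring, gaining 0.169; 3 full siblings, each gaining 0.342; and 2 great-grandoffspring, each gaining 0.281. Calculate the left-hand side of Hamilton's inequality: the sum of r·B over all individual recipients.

0.70425

r to a first cousin = 0.125 (first cousins share one grandparent pair — two paths of length 4: r = 2·(1/2)^4 = 1/8).
r to an offspring = 0.5 (one parent–offspring link: r = (1/2)^1 = 1/2).
r to a full sibling = 0.5 (full sibs share both parents — two paths of length 2: r = 2·(1/2)^2 = 1/2).
r to a great-grandoffspring = 0.125 (three parent–offspring links: r = (1/2)^3 = 1/8).
Summing one r·B term per recipient: 2·0.125·0.146 + 1·0.5·0.169 + 3·0.5·0.342 + 2·0.125·0.281 = 0.70425.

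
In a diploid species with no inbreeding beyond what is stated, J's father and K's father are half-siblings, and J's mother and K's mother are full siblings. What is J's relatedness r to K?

0.1875

With two independent routes of shared ancestry, r is the sum of the two contributions.
J and K are related in two ways: half first cousins through their fathers (r = 1/16) and first cousins through their mothers (r = 1/8).
r = 1/16 + 1/8 = 3/16 = 0.1875.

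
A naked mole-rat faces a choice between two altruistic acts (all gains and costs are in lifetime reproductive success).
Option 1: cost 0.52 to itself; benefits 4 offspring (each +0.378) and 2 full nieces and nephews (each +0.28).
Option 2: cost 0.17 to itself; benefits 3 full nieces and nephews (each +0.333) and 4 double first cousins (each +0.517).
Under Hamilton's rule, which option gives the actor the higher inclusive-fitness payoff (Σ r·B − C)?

Option 2

Option 1: r to an offspring = 0.5.
Option 1: r to a full niece or nephew = 0.25.
Option 1: Σ r·B − C = (4·0.5·0.378 + 2·0.25·0.28) − 0.52 = 0.376.
Option 2: r to a full niece or nephew = 0.25.
Option 2: r to a double first cousin = 0.25.
Option 2: Σ r·B − C = (3·0.25·0.333 + 4·0.25·0.517) − 0.17 = 0.59675.
Option 2 has the higher net inclusive-fitness payoff.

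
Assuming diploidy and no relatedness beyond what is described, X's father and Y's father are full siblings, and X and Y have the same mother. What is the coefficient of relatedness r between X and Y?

0.375

With two independent routes of shared ancestry, r is the sum of the two contributions.
X and Y are related in two ways: first cousins through their fathers (r = 1/8) and half-sibs through their shared mother (r = 1/4).
r = 1/8 + 1/4 = 0.375.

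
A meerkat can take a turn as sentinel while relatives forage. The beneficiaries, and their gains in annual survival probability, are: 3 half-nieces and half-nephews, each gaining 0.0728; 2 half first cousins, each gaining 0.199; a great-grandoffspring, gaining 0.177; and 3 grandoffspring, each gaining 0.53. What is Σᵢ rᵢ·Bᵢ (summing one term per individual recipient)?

0.4718

r to a half-niece or half-nephew = 1/8 (half-aunt/uncle↔niece/nephew: one path of length 3: r = (1/2)^3 = 1/8).
r to a half first cousin = 0.0625 (half first cousins share one grandparent — one path of length 4: r = (1/2)^4 = 1/16).
r to a great-grandoffspring = 1/8 (three parent–offspring links: r = (1/2)^3 = 1/8).
r to a grandoffspring = 1/4 (two parent–offspring links: r = (1/2)^2 = 1/4).
Summing one r·B term per recipient: 3·0.125·0.0728 + 2·0.0625·0.199 + 1·0.125·0.177 + 3·0.25·0.53 = 0.4718.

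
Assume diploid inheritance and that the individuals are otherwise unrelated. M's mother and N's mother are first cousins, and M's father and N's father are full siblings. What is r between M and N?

0.15625

Wright's path rule: contributions from independent ancestry routes add.
M and N are related in two ways: second cousins through their mothers (r = 1/32) and first cousins through their fathers (r = 1/8).
r = 1/32 + 1/8 = 0.15625.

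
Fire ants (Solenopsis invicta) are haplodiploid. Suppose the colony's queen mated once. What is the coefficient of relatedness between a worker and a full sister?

0.75

Haplodiploid full sisters inherit their father's entire haploid genome identically (contributing 1/2) and on average half of their mother's contribution (1/2 · 1/2 = 1/4); r = 1/2 + 1/4 = 3/4.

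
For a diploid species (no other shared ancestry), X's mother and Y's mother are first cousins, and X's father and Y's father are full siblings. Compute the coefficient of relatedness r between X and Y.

0.15625

Wright's path rule: contributions from independent ancestry routes add.
X and Y are related in two ways: second cousins through their mothers (r = 1/32) and first cousins through their fathers (r = 1/8).
r = 1/32 + 1/8 = 5/32 = 0.15625.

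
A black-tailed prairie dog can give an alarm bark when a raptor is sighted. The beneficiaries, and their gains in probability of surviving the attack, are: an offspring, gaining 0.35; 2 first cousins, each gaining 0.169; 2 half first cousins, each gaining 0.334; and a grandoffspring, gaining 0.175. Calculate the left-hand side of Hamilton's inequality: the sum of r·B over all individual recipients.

0.30275

r to an offspring = 0.5 (one parent–offspring link: r = (1/2)^1 = 1/2).
r to a first cousin = 0.125 (first cousins share one grandparent pair — two paths of length 4: r = 2·(1/2)^4 = 1/8).
r to a half first cousin = 1/16 (half first cousins share one grandparent — one path of length 4: r = (1/2)^4 = 1/16).
r to a grandoffspring = 1/4 (two parent–offspring links: r = (1/2)^2 = 1/4).
Summing one r·B term per recipient: 1·0.5·0.35 + 2·0.125·0.169 + 2·0.0625·0.334 + 1·0.25·0.175 = 0.30275.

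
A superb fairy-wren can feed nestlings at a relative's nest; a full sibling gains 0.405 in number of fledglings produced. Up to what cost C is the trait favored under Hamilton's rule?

0.2025

r to a full sibling = 0.5 (full sibs share both parents — two paths of length 2: r = 2·(1/2)^2 = 1/2).
Hamilton's rule: n·r·B > C, so the trait is favored while C < n·r·B = 1·0.5·0.405 = 0.2025.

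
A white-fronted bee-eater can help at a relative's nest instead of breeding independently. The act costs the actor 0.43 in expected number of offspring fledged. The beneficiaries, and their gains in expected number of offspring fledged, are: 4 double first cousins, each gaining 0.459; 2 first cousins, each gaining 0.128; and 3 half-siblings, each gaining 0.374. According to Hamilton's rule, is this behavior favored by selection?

Yes

Hamilton's rule: the trait is favored when the sum of r·B over every recipient exceeds the actor's cost C.
r to a double first cousin = 1/4 (double first cousins share both grandparent pairs — four paths of length 4: r = 4·(1/2)^4 = 1/4).
r to a first cousin = 0.125 (first cousins share one grandparent pair — two paths of length 4: r = 2·(1/2)^4 = 1/8).
r to a half-sibling = 1/4 (half-sibs share one parent — one path of length 2: r = (1/2)^2 = 1/4).
Summing one r·B term per recipient: 4·0.25·0.459 + 2·0.125·0.128 + 3·0.25·0.374 = 0.7715.
0.7715 > 0.43: the indirect benefit exceeds the cost.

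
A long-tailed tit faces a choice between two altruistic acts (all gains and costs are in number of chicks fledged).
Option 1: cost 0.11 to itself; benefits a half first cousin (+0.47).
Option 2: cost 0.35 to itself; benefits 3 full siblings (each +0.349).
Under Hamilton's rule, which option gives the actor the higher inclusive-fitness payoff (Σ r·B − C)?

Option 2

Option 1: r to a half first cousin = 0.0625.
Option 1: Σ r·B − C = (1·0.0625·0.47) − 0.11 = -0.080625.
Option 2: r to a full sibling = 0.5.
Option 2: Σ r·B − C = (3·0.5·0.349) − 0.35 = 0.1735.
Option 2 has the higher net inclusive-fitness payoff.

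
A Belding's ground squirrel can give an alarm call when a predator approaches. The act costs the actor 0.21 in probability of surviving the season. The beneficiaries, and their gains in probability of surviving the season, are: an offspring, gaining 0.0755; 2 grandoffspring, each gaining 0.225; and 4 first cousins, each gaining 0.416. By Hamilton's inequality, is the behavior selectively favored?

Hamilton's rule: the trait is favored when the sum of r·B over every recipient exceeds the actor's cost C.
r to an offspring = 1/2 (one parent–offspring link: r = (1/2)^1 = 1/2).
r to a grandoffspring = 0.25 (two parent–offspring links: r = (1/2)^2 = 1/4).
r to a first cousin = 1/8 (first cousins share one grandparent pair — two paths of length 4: r = 2·(1/2)^4 = 1/8).
Summing one r·B term per recipient: 1·0.5·0.0755 + 2·0.25·0.225 + 4·0.125·0.416 = 0.35825.
0.35825 > 0.21: the indirect benefit exceeds the cost.

Yes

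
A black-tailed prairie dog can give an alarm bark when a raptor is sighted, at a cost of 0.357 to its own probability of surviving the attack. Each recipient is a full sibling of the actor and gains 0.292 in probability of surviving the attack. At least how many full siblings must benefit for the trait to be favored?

3

r to a full sibling = 1/2 (full sibs share both parents — two paths of length 2: r = 2·(1/2)^2 = 1/2).
Hamilton's rule: n·r·B > C  ⇒  n > C/(r·B) = 0.357/(0.5·0.292) = 2.445.
The smallest integer exceeding 2.445 is 3.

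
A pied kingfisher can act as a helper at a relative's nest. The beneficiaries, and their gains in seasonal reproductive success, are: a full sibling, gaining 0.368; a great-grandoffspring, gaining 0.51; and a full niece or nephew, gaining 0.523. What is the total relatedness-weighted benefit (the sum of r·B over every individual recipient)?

r to a full sibling = 0.5 (full sibs share both parents — two paths of length 2: r = 2·(1/2)^2 = 1/2).
r to a great-grandoffspring = 1/8 (three parent–offspring links: r = (1/2)^3 = 1/8).
r to a full niece or nephew = 0.25 (full aunt/uncle↔niece/nephew: two paths of length 3 through the shared grandparent pair: r = 2·(1/2)^3 = 1/4).
Summing one r·B term per recipient: 1·0.5·0.368 + 1·0.125·0.51 + 1·0.25·0.523 = 0.3785.

0.3785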